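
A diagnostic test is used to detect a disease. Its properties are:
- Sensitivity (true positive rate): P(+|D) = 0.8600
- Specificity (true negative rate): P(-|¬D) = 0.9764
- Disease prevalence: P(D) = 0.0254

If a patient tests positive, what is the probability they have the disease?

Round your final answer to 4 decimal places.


Let D = has disease, + = positive test

Given:
- P(D) = 0.0254 (prevalence)
- P(+|D) = 0.8600 (sensitivity)
- P(-|¬D) = 0.9764 (specificity)
- P(+|¬D) = 0.0236 (false positive rate = 1 - specificity)

Step 1: Find P(+)
P(+) = P(+|D)P(D) + P(+|¬D)P(¬D)
     = 0.8600 × 0.0254 + 0.0236 × 0.9746
     = 0.02184400 + 0.02300056
     = 0.04484456

Step 2: Apply Bayes' theorem for P(D|+)
P(D|+) = P(+|D)P(D) / P(+)
       = 0.02184400 / 0.04484456
       = 0.4871


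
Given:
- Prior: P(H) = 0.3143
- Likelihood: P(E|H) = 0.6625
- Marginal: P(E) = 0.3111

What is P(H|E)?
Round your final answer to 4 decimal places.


Using Bayes' theorem:

P(H|E) = P(E|H) × P(H) / P(E)
       = 0.6625 × 0.3143 / 0.3111
       = 0.20822375 / 0.3111
       = 0.6693

The evidence strengthens our belief in H.
Prior: 0.3143 → Posterior: 0.6693


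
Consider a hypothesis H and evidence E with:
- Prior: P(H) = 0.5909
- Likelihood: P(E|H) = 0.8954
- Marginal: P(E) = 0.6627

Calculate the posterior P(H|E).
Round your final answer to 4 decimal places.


Using Bayes' theorem:

P(H|E) = P(E|H) × P(H) / P(E)
       = 0.8954 × 0.5909 / 0.6627
       = 0.52909186 / 0.6627
       = 0.7984

The evidence strengthens our belief in H.
Prior: 0.5909 → Posterior: 0.7984


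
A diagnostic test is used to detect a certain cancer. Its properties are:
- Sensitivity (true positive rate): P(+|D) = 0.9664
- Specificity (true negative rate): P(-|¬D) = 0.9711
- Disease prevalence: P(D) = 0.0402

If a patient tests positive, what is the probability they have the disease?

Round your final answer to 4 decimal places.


Let D = has disease, + = positive test

Given:
- P(D) = 0.0402 (prevalence)
- P(+|D) = 0.9664 (sensitivity)
- P(-|¬D) = 0.9711 (specificity)
- P(+|¬D) = 0.0289 (false positive rate = 1 - specificity)

Step 1: Find P(+)
P(+) = P(+|D)P(D) + P(+|¬D)P(¬D)
     = 0.9664 × 0.0402 + 0.0289 × 0.9598
     = 0.03884928 + 0.02773822
     = 0.06658750

Step 2: Apply Bayes' theorem for P(D|+)
P(D|+) = P(+|D)P(D) / P(+)
       = 0.03884928 / 0.06658750
       = 0.5834


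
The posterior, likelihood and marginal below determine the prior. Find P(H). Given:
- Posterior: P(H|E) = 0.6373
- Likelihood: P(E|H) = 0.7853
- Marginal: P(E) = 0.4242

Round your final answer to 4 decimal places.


From Bayes' theorem: P(H|E) = P(E|H) × P(H) / P(E)

Rearranging for P(H):
P(H) = P(H|E) × P(E) / P(E|H)
     = 0.6373 × 0.4242 / 0.7853
     = 0.27034266 / 0.7853
     = 0.3443


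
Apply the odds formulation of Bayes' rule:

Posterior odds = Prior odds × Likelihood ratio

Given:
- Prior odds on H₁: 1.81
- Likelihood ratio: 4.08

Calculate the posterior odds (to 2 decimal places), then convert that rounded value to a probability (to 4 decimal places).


Step 1: Calculate posterior odds
Posterior odds = Prior odds × LR
               = 1.81 × 4.08
               = 7.38

Step 2: Convert to probability
P(H₁|E) = Posterior odds / (1 + Posterior odds)
       = 7.38 / (1 + 7.38)
       = 7.38 / 8.38
       = 0.8807

The evidence increased P(H₁) from 0.6441 to 0.8807.


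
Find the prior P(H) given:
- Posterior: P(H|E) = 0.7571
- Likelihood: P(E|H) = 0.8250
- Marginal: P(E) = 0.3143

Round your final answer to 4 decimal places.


From Bayes' theorem: P(H|E) = P(E|H) × P(H) / P(E)

Rearranging for P(H):
P(H) = P(H|E) × P(E) / P(E|H)
     = 0.7571 × 0.3143 / 0.8250
     = 0.23795653 / 0.8250
     = 0.2884


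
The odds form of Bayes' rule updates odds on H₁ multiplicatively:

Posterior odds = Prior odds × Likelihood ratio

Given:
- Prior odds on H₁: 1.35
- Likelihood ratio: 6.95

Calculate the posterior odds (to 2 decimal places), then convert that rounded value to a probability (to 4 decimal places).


Step 1: Calculate posterior odds
Posterior odds = Prior odds × LR
               = 1.35 × 6.95
               = 9.38

Step 2: Convert to probability
P(H₁|E) = Posterior odds / (1 + Posterior odds)
       = 9.38 / (1 + 9.38)
       = 9.38 / 10.38
       = 0.9037

The evidence increased P(H₁) from 0.5745 to 0.9037.


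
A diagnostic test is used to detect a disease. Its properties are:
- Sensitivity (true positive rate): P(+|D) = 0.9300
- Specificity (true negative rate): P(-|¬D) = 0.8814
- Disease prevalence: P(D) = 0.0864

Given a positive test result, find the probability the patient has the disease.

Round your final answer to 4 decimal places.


Let D = has disease, + = positive test

Given:
- P(D) = 0.0864 (prevalence)
- P(+|D) = 0.9300 (sensitivity)
- P(-|¬D) = 0.8814 (specificity)
- P(+|¬D) = 0.1186 (false positive rate = 1 - specificity)

Step 1: Find P(+)
P(+) = P(+|D)P(D) + P(+|¬D)P(¬D)
     = 0.9300 × 0.0864 + 0.1186 × 0.9136
     = 0.08035200 + 0.10835296
     = 0.18870496

Step 2: Apply Bayes' theorem for P(D|+)
P(D|+) = P(+|D)P(D) / P(+)
       = 0.08035200 / 0.18870496
       = 0.4258


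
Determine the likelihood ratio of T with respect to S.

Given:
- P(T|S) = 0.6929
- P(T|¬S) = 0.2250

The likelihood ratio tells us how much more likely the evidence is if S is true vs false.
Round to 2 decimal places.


Likelihood Ratio (LR) = P(T|S) / P(T|¬S)

LR = 0.6929 / 0.2250
   = 3.08

The evidence is 3.08 times more likely if S is true than if S is false.
LR > 1, so observing T raises the odds in favor of S.


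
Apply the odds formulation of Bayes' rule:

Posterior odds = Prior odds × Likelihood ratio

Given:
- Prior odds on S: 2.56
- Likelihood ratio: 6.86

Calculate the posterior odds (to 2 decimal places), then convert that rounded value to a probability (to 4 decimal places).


Step 1: Calculate posterior odds
Posterior odds = Prior odds × LR
               = 2.56 × 6.86
               = 17.56

Step 2: Convert to probability
P(S|E) = Posterior odds / (1 + Posterior odds)
       = 17.56 / (1 + 17.56)
       = 17.56 / 18.56
       = 0.9461

The evidence increased P(S) from 0.7191 to 0.9461.


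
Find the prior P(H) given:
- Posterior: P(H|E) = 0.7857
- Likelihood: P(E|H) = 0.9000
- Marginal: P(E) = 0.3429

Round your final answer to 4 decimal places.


From Bayes' theorem: P(H|E) = P(E|H) × P(H) / P(E)

Rearranging for P(H):
P(H) = P(H|E) × P(E) / P(E|H)
     = 0.7857 × 0.3429 / 0.9000
     = 0.26941653 / 0.9000
     = 0.2994


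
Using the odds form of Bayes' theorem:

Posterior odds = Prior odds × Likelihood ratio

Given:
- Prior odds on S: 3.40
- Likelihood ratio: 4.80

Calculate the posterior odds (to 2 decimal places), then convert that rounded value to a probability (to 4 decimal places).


Step 1: Calculate posterior odds
Posterior odds = Prior odds × LR
               = 3.40 × 4.80
               = 16.32

Step 2: Convert to probability
P(S|E) = Posterior odds / (1 + Posterior odds)
       = 16.32 / (1 + 16.32)
       = 16.32 / 17.32
       = 0.9423

The evidence increased P(S) from 0.7727 to 0.9423.


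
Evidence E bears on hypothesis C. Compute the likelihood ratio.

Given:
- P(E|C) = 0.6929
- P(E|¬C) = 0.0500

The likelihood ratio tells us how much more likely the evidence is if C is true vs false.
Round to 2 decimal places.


Likelihood Ratio (LR) = P(E|C) / P(E|¬C)

LR = 0.6929 / 0.0500
   = 13.86

The evidence is 13.86 times more likely if C is true than if C is false.
LR > 1, so observing E raises the odds in favor of C.


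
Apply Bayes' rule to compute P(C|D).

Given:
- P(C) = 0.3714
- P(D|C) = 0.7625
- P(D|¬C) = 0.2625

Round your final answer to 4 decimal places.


Bayes' theorem: P(C|D) = P(D|C) × P(C) / P(D)

Step 1: Calculate P(D) using law of total probability
P(D) = P(D|C)P(C) + P(D|¬C)P(¬C)
     = 0.7625 × 0.3714 + 0.2625 × 0.6286
     = 0.28319250 + 0.16500750
     = 0.44820000

Step 2: Apply Bayes' theorem
P(C|D) = P(D|C) × P(C) / P(D)
       = 0.28319250 / 0.44820000
       = 0.6318


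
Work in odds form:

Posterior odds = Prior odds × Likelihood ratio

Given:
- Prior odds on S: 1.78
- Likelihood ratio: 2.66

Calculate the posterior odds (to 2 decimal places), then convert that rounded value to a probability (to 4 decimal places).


Step 1: Calculate posterior odds
Posterior odds = Prior odds × LR
               = 1.78 × 2.66
               = 4.73

Step 2: Convert to probability
P(S|E) = Posterior odds / (1 + Posterior odds)
       = 4.73 / (1 + 4.73)
       = 4.73 / 5.73
       = 0.8255

The evidence increased P(S) from 0.6403 to 0.8255.


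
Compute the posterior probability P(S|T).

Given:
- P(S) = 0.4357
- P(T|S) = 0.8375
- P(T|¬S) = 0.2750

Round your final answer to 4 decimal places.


Bayes' theorem: P(S|T) = P(T|S) × P(S) / P(T)

Step 1: Calculate P(T) using law of total probability
P(T) = P(T|S)P(S) + P(T|¬S)P(¬S)
     = 0.8375 × 0.4357 + 0.2750 × 0.5643
     = 0.36489875 + 0.15518250
     = 0.52008125

Step 2: Apply Bayes' theorem
P(S|T) = P(T|S) × P(S) / P(T)
       = 0.36489875 / 0.52008125
       = 0.7016


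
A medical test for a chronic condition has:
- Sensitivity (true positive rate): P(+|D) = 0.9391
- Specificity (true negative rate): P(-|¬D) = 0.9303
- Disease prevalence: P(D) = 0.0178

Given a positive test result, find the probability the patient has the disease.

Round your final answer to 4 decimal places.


Let D = has disease, + = positive test

Given:
- P(D) = 0.0178 (prevalence)
- P(+|D) = 0.9391 (sensitivity)
- P(-|¬D) = 0.9303 (specificity)
- P(+|¬D) = 0.0697 (false positive rate = 1 - specificity)

Step 1: Find P(+)
P(+) = P(+|D)P(D) + P(+|¬D)P(¬D)
     = 0.9391 × 0.0178 + 0.0697 × 0.9822
     = 0.01671598 + 0.06845934
     = 0.08517532

Step 2: Apply Bayes' theorem for P(D|+)
P(D|+) = P(+|D)P(D) / P(+)
       = 0.01671598 / 0.08517532
       = 0.1963


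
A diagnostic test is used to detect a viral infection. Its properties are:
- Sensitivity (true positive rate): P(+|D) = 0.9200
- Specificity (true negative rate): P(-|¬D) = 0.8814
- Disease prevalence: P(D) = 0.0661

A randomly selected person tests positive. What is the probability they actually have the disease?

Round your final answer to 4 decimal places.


Let D = has disease, + = positive test

Given:
- P(D) = 0.0661 (prevalence)
- P(+|D) = 0.9200 (sensitivity)
- P(-|¬D) = 0.8814 (specificity)
- P(+|¬D) = 0.1186 (false positive rate = 1 - specificity)

Step 1: Find P(+)
P(+) = P(+|D)P(D) + P(+|¬D)P(¬D)
     = 0.9200 × 0.0661 + 0.1186 × 0.9339
     = 0.06081200 + 0.11076054
     = 0.17157254

Step 2: Apply Bayes' theorem for P(D|+)
P(D|+) = P(+|D)P(D) / P(+)
       = 0.06081200 / 0.17157254
       = 0.3544


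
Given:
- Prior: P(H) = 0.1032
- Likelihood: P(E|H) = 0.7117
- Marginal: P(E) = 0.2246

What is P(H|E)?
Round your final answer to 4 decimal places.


Using Bayes' theorem:

P(H|E) = P(E|H) × P(H) / P(E)
       = 0.7117 × 0.1032 / 0.2246
       = 0.07344744 / 0.2246
       = 0.3270

The evidence strengthens our belief in H.
Prior: 0.1032 → Posterior: 0.3270


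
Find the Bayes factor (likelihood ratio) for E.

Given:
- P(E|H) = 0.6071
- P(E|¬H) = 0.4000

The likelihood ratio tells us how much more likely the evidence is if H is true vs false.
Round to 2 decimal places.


Likelihood Ratio (LR) = P(E|H) / P(E|¬H)

LR = 0.6071 / 0.4000
   = 1.52

The evidence is 1.52 times more likely if H is true than if H is false.
Because LR exceeds 1, E is evidence for H.


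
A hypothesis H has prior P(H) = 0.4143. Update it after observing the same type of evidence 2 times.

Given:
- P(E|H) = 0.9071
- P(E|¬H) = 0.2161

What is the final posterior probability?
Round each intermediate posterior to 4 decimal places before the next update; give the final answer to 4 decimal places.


Sequential Bayesian updating:

Initial prior: P(H) = 0.4143

Update 1:
  P(E) = 0.9071 × 0.4143 + 0.2161 × 0.5857 = 0.37581153 + 0.12656977 = 0.50238130
  P(H|E) = 0.37581153 / 0.50238130 = 0.7481

Update 2:
  P(E) = 0.9071 × 0.7481 + 0.2161 × 0.2519 = 0.67860151 + 0.05443559 = 0.73303710
  P(H|E) = 0.67860151 / 0.73303710 = 0.9257

Final posterior: 0.9257


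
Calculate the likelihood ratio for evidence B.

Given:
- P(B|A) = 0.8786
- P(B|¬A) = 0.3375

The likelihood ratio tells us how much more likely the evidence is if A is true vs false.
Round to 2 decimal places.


Likelihood Ratio (LR) = P(B|A) / P(B|¬A)

LR = 0.8786 / 0.3375
   = 2.60

The evidence is 2.60 times more likely if A is true than if A is false.
Since LR > 1, the evidence supports A over ¬A.


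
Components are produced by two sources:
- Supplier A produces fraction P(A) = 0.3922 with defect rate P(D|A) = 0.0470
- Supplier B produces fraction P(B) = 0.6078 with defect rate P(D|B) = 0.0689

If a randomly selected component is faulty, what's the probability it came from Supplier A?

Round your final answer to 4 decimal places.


Let A = from Supplier A, D = faulty

Given:
- P(A) = 0.3922, P(B) = 0.6078
- P(D|A) = 0.0470, P(D|B) = 0.0689

Step 1: Find P(D)
P(D) = P(D|A)P(A) + P(D|B)P(B)
     = 0.0470 × 0.3922 + 0.0689 × 0.6078
     = 0.01843340 + 0.04187742
     = 0.06031082

Step 2: Apply Bayes' theorem
P(A|D) = P(D|A)P(A) / P(D)
       = 0.01843340 / 0.06031082
       = 0.3056


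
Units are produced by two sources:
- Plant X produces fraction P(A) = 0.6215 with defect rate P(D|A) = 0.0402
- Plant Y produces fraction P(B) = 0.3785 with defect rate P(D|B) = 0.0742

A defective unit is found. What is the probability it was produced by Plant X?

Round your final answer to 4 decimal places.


Let A = from Plant X, D = defective

Given:
- P(A) = 0.6215, P(B) = 0.3785
- P(D|A) = 0.0402, P(D|B) = 0.0742

Step 1: Find P(D)
P(D) = P(D|A)P(A) + P(D|B)P(B)
     = 0.0402 × 0.6215 + 0.0742 × 0.3785
     = 0.02498430 + 0.02808470
     = 0.05306900

Step 2: Apply Bayes' theorem
P(A|D) = P(D|A)P(A) / P(D)
       = 0.02498430 / 0.05306900
       = 0.4708


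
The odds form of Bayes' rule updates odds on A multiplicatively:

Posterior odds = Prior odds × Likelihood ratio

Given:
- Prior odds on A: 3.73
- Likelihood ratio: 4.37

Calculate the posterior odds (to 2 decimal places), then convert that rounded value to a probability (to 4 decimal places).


Step 1: Calculate posterior odds
Posterior odds = Prior odds × LR
               = 3.73 × 4.37
               = 16.30

Step 2: Convert to probability
P(A|E) = Posterior odds / (1 + Posterior odds)
       = 16.30 / (1 + 16.30)
       = 16.30 / 17.30
       = 0.9422

The evidence increased P(A) from 0.7886 to 0.9422.


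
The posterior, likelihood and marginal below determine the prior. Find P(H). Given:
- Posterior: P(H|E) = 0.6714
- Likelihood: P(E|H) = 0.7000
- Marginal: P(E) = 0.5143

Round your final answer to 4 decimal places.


From Bayes' theorem: P(H|E) = P(E|H) × P(H) / P(E)

Rearranging for P(H):
P(H) = P(H|E) × P(E) / P(E|H)
     = 0.6714 × 0.5143 / 0.7000
     = 0.34530102 / 0.7000
     = 0.4933


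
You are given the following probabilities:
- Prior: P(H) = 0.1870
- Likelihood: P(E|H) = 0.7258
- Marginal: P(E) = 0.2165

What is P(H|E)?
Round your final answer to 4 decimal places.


Using Bayes' theorem:

P(H|E) = P(E|H) × P(H) / P(E)
       = 0.7258 × 0.1870 / 0.2165
       = 0.13572460 / 0.2165
       = 0.6269

The evidence strengthens our belief in H.
Prior: 0.1870 → Posterior: 0.6269


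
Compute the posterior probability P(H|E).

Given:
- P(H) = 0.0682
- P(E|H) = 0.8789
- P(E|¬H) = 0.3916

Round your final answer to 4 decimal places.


Bayes' theorem: P(H|E) = P(E|H) × P(H) / P(E)

Step 1: Calculate P(E) using law of total probability
P(E) = P(E|H)P(H) + P(E|¬H)P(¬H)
     = 0.8789 × 0.0682 + 0.3916 × 0.9318
     = 0.05994098 + 0.36489288
     = 0.42483386

Step 2: Apply Bayes' theorem
P(H|E) = P(E|H) × P(H) / P(E)
       = 0.05994098 / 0.42483386
       = 0.1411


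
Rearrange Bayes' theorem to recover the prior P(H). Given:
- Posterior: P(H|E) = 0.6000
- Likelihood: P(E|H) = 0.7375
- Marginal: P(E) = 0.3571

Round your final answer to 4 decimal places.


From Bayes' theorem: P(H|E) = P(E|H) × P(H) / P(E)

Rearranging for P(H):
P(H) = P(H|E) × P(E) / P(E|H)
     = 0.6000 × 0.3571 / 0.7375
     = 0.21426000 / 0.7375
     = 0.2905


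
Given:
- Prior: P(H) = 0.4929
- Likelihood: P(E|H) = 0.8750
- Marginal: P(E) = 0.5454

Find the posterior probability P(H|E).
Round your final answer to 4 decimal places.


Using Bayes' theorem:

P(H|E) = P(E|H) × P(H) / P(E)
       = 0.8750 × 0.4929 / 0.5454
       = 0.43128750 / 0.5454
       = 0.7908

The evidence strengthens our belief in H.
Prior: 0.4929 → Posterior: 0.7908


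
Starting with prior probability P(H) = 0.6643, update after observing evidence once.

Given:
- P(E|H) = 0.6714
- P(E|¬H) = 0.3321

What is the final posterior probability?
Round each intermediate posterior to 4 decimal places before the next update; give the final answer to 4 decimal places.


Sequential Bayesian updating:

Initial prior: P(H) = 0.6643

Update 1:
  P(E) = 0.6714 × 0.6643 + 0.3321 × 0.3357 = 0.44601102 + 0.11148597 = 0.55749699
  P(H|E) = 0.44601102 / 0.55749699 = 0.8000

Final posterior: 0.8000


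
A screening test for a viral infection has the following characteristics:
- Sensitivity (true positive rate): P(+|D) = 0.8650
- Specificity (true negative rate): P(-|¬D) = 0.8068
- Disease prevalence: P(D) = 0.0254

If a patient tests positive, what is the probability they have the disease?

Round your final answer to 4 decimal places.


Let D = has disease, + = positive test

Given:
- P(D) = 0.0254 (prevalence)
- P(+|D) = 0.8650 (sensitivity)
- P(-|¬D) = 0.8068 (specificity)
- P(+|¬D) = 0.1932 (false positive rate = 1 - specificity)

Step 1: Find P(+)
P(+) = P(+|D)P(D) + P(+|¬D)P(¬D)
     = 0.8650 × 0.0254 + 0.1932 × 0.9746
     = 0.02197100 + 0.18829272
     = 0.21026372

Step 2: Apply Bayes' theorem for P(D|+)
P(D|+) = P(+|D)P(D) / P(+)
       = 0.02197100 / 0.21026372
       = 0.1045


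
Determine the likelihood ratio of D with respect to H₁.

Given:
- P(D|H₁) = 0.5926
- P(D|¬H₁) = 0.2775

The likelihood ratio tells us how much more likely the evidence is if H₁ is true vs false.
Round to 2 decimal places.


Likelihood Ratio (LR) = P(D|H₁) / P(D|¬H₁)

LR = 0.5926 / 0.2775
   = 2.14

The evidence is 2.14 times more likely if H₁ is true than if H₁ is false.
LR > 1, so observing D raises the odds in favor of H₁.


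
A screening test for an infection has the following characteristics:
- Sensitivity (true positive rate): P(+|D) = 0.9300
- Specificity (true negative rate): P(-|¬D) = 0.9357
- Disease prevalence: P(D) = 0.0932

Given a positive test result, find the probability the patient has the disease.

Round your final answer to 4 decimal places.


Let D = has disease, + = positive test

Given:
- P(D) = 0.0932 (prevalence)
- P(+|D) = 0.9300 (sensitivity)
- P(-|¬D) = 0.9357 (specificity)
- P(+|¬D) = 0.0643 (false positive rate = 1 - specificity)

Step 1: Find P(+)
P(+) = P(+|D)P(D) + P(+|¬D)P(¬D)
     = 0.9300 × 0.0932 + 0.0643 × 0.9068
     = 0.08667600 + 0.05830724
     = 0.14498324

Step 2: Apply Bayes' theorem for P(D|+)
P(D|+) = P(+|D)P(D) / P(+)
       = 0.08667600 / 0.14498324
       = 0.5978


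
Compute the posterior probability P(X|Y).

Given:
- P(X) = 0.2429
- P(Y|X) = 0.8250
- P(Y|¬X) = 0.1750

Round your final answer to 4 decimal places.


Bayes' theorem: P(X|Y) = P(Y|X) × P(X) / P(Y)

Step 1: Calculate P(Y) using law of total probability
P(Y) = P(Y|X)P(X) + P(Y|¬X)P(¬X)
     = 0.8250 × 0.2429 + 0.1750 × 0.7571
     = 0.20039250 + 0.13249250
     = 0.33288500

Step 2: Apply Bayes' theorem
P(X|Y) = P(Y|X) × P(X) / P(Y)
       = 0.20039250 / 0.33288500
       = 0.6020


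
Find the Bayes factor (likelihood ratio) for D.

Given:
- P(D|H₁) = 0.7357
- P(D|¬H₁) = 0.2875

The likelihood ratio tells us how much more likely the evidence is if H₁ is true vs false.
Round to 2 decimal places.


Likelihood Ratio (LR) = P(D|H₁) / P(D|¬H₁)

LR = 0.7357 / 0.2875
   = 2.56

The evidence is 2.56 times more likely if H₁ is true than if H₁ is false.
Since LR > 1, the evidence supports H₁ over ¬H₁.


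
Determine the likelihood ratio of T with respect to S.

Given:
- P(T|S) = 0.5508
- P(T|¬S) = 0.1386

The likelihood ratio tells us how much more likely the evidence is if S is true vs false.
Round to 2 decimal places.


Likelihood Ratio (LR) = P(T|S) / P(T|¬S)

LR = 0.5508 / 0.1386
   = 3.97

The evidence is 3.97 times more likely if S is true than if S is false.
Because LR exceeds 1, T is evidence for S.


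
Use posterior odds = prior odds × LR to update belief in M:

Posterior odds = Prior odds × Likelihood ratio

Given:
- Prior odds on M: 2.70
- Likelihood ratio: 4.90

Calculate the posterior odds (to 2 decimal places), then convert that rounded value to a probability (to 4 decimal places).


Step 1: Calculate posterior odds
Posterior odds = Prior odds × LR
               = 2.70 × 4.90
               = 13.23

Step 2: Convert to probability
P(M|E) = Posterior odds / (1 + Posterior odds)
       = 13.23 / (1 + 13.23)
       = 13.23 / 14.23
       = 0.9297

The evidence increased P(M) from 0.7297 to 0.9297.


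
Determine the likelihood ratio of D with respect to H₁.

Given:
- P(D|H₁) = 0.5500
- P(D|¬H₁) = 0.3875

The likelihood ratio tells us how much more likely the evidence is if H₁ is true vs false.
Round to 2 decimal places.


Likelihood Ratio (LR) = P(D|H₁) / P(D|¬H₁)

LR = 0.5500 / 0.3875
   = 1.42

The evidence is 1.42 times more likely if H₁ is true than if H₁ is false.
LR > 1, so observing D raises the odds in favor of H₁.


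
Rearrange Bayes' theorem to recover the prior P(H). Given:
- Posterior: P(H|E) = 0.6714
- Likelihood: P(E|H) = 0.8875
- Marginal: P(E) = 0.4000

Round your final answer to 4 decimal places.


From Bayes' theorem: P(H|E) = P(E|H) × P(H) / P(E)

Rearranging for P(H):
P(H) = P(H|E) × P(E) / P(E|H)
     = 0.6714 × 0.4000 / 0.8875
     = 0.26856000 / 0.8875
     = 0.3026


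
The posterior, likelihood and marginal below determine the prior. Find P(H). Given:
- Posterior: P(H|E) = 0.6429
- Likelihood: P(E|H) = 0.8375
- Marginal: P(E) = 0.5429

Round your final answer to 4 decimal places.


From Bayes' theorem: P(H|E) = P(E|H) × P(H) / P(E)

Rearranging for P(H):
P(H) = P(H|E) × P(E) / P(E|H)
     = 0.6429 × 0.5429 / 0.8375
     = 0.34903041 / 0.8375
     = 0.4168


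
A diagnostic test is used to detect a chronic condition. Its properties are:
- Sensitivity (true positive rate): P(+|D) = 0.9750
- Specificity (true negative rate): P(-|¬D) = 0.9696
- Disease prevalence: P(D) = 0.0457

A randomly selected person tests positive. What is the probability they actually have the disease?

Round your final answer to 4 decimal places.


Let D = has disease, + = positive test

Given:
- P(D) = 0.0457 (prevalence)
- P(+|D) = 0.9750 (sensitivity)
- P(-|¬D) = 0.9696 (specificity)
- P(+|¬D) = 0.0304 (false positive rate = 1 - specificity)

Step 1: Find P(+)
P(+) = P(+|D)P(D) + P(+|¬D)P(¬D)
     = 0.9750 × 0.0457 + 0.0304 × 0.9543
     = 0.04455750 + 0.02901072
     = 0.07356822

Step 2: Apply Bayes' theorem for P(D|+)
P(D|+) = P(+|D)P(D) / P(+)
       = 0.04455750 / 0.07356822
       = 0.6057


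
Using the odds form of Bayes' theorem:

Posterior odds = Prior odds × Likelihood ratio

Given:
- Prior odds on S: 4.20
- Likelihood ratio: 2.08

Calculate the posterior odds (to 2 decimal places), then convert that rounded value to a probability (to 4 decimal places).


Step 1: Calculate posterior odds
Posterior odds = Prior odds × LR
               = 4.20 × 2.08
               = 8.74

Step 2: Convert to probability
P(S|E) = Posterior odds / (1 + Posterior odds)
       = 8.74 / (1 + 8.74)
       = 8.74 / 9.74
       = 0.8973

The evidence increased P(S) from 0.8077 to 0.8973.


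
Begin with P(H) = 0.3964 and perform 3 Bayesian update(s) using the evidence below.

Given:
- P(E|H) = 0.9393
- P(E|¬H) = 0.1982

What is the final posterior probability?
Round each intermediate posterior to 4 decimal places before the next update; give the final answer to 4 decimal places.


Sequential Bayesian updating:

Initial prior: P(H) = 0.3964

Update 1:
  P(E) = 0.9393 × 0.3964 + 0.1982 × 0.6036 = 0.37233852 + 0.11963352 = 0.49197204
  P(H|E) = 0.37233852 / 0.49197204 = 0.7568

Update 2:
  P(E) = 0.9393 × 0.7568 + 0.1982 × 0.2432 = 0.71086224 + 0.04820224 = 0.75906448
  P(H|E) = 0.71086224 / 0.75906448 = 0.9365

Update 3:
  P(E) = 0.9393 × 0.9365 + 0.1982 × 0.0635 = 0.87965445 + 0.01258570 = 0.89224015
  P(H|E) = 0.87965445 / 0.89224015 = 0.9859

Final posterior: 0.9859


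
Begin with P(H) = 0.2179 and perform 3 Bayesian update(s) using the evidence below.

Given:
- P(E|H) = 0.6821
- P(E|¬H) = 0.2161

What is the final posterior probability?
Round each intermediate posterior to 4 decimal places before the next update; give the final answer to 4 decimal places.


Sequential Bayesian updating:

Initial prior: P(H) = 0.2179

Update 1:
  P(E) = 0.6821 × 0.2179 + 0.2161 × 0.7821 = 0.14862959 + 0.16901181 = 0.31764140
  P(H|E) = 0.14862959 / 0.31764140 = 0.4679

Update 2:
  P(E) = 0.6821 × 0.4679 + 0.2161 × 0.5321 = 0.31915459 + 0.11498681 = 0.43414140
  P(H|E) = 0.31915459 / 0.43414140 = 0.7351

Update 3:
  P(E) = 0.6821 × 0.7351 + 0.2161 × 0.2649 = 0.50141171 + 0.05724489 = 0.55865660
  P(H|E) = 0.50141171 / 0.55865660 = 0.8975

Final posterior: 0.8975


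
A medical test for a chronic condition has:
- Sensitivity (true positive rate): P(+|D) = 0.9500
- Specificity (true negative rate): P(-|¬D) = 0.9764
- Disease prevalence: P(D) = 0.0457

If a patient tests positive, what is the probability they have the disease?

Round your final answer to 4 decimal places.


Let D = has disease, + = positive test

Given:
- P(D) = 0.0457 (prevalence)
- P(+|D) = 0.9500 (sensitivity)
- P(-|¬D) = 0.9764 (specificity)
- P(+|¬D) = 0.0236 (false positive rate = 1 - specificity)

Step 1: Find P(+)
P(+) = P(+|D)P(D) + P(+|¬D)P(¬D)
     = 0.9500 × 0.0457 + 0.0236 × 0.9543
     = 0.04341500 + 0.02252148
     = 0.06593648

Step 2: Apply Bayes' theorem for P(D|+)
P(D|+) = P(+|D)P(D) / P(+)
       = 0.04341500 / 0.06593648
       = 0.6584


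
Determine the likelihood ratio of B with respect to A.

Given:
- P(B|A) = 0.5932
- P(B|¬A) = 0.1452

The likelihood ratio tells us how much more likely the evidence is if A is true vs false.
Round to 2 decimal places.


Likelihood Ratio (LR) = P(B|A) / P(B|¬A)

LR = 0.5932 / 0.1452
   = 4.09

The evidence is 4.09 times more likely if A is true than if A is false.
Because LR exceeds 1, B is evidence for A.


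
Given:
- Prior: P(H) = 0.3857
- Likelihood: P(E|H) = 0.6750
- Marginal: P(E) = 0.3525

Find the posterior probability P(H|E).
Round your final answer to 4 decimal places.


Using Bayes' theorem:

P(H|E) = P(E|H) × P(H) / P(E)
       = 0.6750 × 0.3857 / 0.3525
       = 0.26034750 / 0.3525
       = 0.7386

The evidence strengthens our belief in H.
Prior: 0.3857 → Posterior: 0.7386


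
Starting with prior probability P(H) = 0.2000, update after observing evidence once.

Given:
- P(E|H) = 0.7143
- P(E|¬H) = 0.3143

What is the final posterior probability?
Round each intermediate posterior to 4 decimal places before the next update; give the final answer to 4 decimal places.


Sequential Bayesian updating:

Initial prior: P(H) = 0.2000

Update 1:
  P(E) = 0.7143 × 0.2000 + 0.3143 × 0.8000 = 0.14286000 + 0.25144000 = 0.39430000
  P(H|E) = 0.14286000 / 0.39430000 = 0.3623

Final posterior: 0.3623


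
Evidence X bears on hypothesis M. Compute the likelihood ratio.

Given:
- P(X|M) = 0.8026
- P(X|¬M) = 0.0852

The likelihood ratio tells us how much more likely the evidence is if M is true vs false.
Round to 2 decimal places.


Likelihood Ratio (LR) = P(X|M) / P(X|¬M)

LR = 0.8026 / 0.0852
   = 9.42

The evidence is 9.42 times more likely if M is true than if M is false.
Because LR exceeds 1, X is evidence for M.


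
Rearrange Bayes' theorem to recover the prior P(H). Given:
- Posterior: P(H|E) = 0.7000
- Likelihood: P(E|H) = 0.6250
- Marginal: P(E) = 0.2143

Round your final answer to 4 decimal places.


From Bayes' theorem: P(H|E) = P(E|H) × P(H) / P(E)

Rearranging for P(H):
P(H) = P(H|E) × P(E) / P(E|H)
     = 0.7000 × 0.2143 / 0.6250
     = 0.15001000 / 0.6250
     = 0.2400


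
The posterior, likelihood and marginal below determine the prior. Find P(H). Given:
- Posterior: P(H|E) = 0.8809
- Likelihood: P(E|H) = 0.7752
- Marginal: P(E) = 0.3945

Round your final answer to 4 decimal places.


From Bayes' theorem: P(H|E) = P(E|H) × P(H) / P(E)

Rearranging for P(H):
P(H) = P(H|E) × P(E) / P(E|H)
     = 0.8809 × 0.3945 / 0.7752
     = 0.34751505 / 0.7752
     = 0.4483


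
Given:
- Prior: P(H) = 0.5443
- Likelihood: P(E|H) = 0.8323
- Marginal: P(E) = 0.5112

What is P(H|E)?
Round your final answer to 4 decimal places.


Using Bayes' theorem:

P(H|E) = P(E|H) × P(H) / P(E)
       = 0.8323 × 0.5443 / 0.5112
       = 0.45302089 / 0.5112
       = 0.8862

The evidence strengthens our belief in H.
Prior: 0.5443 → Posterior: 0.8862


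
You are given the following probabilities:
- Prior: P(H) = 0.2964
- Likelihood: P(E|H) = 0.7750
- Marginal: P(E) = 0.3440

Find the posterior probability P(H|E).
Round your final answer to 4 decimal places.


Using Bayes' theorem:

P(H|E) = P(E|H) × P(H) / P(E)
       = 0.7750 × 0.2964 / 0.3440
       = 0.22971000 / 0.3440
       = 0.6678

The evidence strengthens our belief in H.
Prior: 0.2964 → Posterior: 0.6678


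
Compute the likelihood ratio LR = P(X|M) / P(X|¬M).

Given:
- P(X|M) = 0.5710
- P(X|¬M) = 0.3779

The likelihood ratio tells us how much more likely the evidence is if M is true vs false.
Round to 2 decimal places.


Likelihood Ratio (LR) = P(X|M) / P(X|¬M)

LR = 0.5710 / 0.3779
   = 1.51

The evidence is 1.51 times more likely if M is true than if M is false.
Since LR > 1, the evidence supports M over ¬M.


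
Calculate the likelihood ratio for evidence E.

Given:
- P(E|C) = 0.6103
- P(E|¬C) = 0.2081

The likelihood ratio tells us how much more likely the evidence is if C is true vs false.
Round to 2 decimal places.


Likelihood Ratio (LR) = P(E|C) / P(E|¬C)

LR = 0.6103 / 0.2081
   = 2.93

The evidence is 2.93 times more likely if C is true than if C is false.
LR > 1, so observing E raises the odds in favor of C.


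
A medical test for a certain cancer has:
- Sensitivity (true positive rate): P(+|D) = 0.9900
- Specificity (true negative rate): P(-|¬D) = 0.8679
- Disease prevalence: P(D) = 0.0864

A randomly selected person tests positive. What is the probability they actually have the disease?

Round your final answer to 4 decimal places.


Let D = has disease, + = positive test

Given:
- P(D) = 0.0864 (prevalence)
- P(+|D) = 0.9900 (sensitivity)
- P(-|¬D) = 0.8679 (specificity)
- P(+|¬D) = 0.1321 (false positive rate = 1 - specificity)

Step 1: Find P(+)
P(+) = P(+|D)P(D) + P(+|¬D)P(¬D)
     = 0.9900 × 0.0864 + 0.1321 × 0.9136
     = 0.08553600 + 0.12068656
     = 0.20622256

Step 2: Apply Bayes' theorem for P(D|+)
P(D|+) = P(+|D)P(D) / P(+)
       = 0.08553600 / 0.20622256
       = 0.4148


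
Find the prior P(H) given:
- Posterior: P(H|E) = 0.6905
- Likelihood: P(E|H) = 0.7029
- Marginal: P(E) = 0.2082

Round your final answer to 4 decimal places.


From Bayes' theorem: P(H|E) = P(E|H) × P(H) / P(E)

Rearranging for P(H):
P(H) = P(H|E) × P(E) / P(E|H)
     = 0.6905 × 0.2082 / 0.7029
     = 0.14376210 / 0.7029
     = 0.2045


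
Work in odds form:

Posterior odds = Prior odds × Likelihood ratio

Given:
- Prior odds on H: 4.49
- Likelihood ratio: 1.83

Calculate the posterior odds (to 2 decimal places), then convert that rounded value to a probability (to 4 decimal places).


Step 1: Calculate posterior odds
Posterior odds = Prior odds × LR
               = 4.49 × 1.83
               = 8.22

Step 2: Convert to probability
P(H|E) = Posterior odds / (1 + Posterior odds)
       = 8.22 / (1 + 8.22)
       = 8.22 / 9.22
       = 0.8915

The evidence increased P(H) from 0.8179 to 0.8915.


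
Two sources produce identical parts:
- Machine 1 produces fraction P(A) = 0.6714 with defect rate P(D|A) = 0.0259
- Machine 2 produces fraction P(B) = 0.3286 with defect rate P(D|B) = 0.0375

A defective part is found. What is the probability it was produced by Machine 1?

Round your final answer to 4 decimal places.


Let A = from Machine 1, D = defective

Given:
- P(A) = 0.6714, P(B) = 0.3286
- P(D|A) = 0.0259, P(D|B) = 0.0375

Step 1: Find P(D)
P(D) = P(D|A)P(A) + P(D|B)P(B)
     = 0.0259 × 0.6714 + 0.0375 × 0.3286
     = 0.01738926 + 0.01232250
     = 0.02971176

Step 2: Apply Bayes' theorem
P(A|D) = P(D|A)P(A) / P(D)
       = 0.01738926 / 0.02971176
       = 0.5853


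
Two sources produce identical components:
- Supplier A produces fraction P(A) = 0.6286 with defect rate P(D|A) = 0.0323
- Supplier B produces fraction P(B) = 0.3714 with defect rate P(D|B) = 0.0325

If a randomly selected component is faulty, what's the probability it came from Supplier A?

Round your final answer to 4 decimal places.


Let A = from Supplier A, D = faulty

Given:
- P(A) = 0.6286, P(B) = 0.3714
- P(D|A) = 0.0323, P(D|B) = 0.0325

Step 1: Find P(D)
P(D) = P(D|A)P(A) + P(D|B)P(B)
     = 0.0323 × 0.6286 + 0.0325 × 0.3714
     = 0.02030378 + 0.01207050
     = 0.03237428

Step 2: Apply Bayes' theorem
P(A|D) = P(D|A)P(A) / P(D)
       = 0.02030378 / 0.03237428
       = 0.6272


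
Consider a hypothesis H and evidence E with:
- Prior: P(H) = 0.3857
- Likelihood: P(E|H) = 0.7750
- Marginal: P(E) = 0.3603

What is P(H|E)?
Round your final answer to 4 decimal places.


Using Bayes' theorem:

P(H|E) = P(E|H) × P(H) / P(E)
       = 0.7750 × 0.3857 / 0.3603
       = 0.29891750 / 0.3603
       = 0.8296

The evidence strengthens our belief in H.
Prior: 0.3857 → Posterior: 0.8296


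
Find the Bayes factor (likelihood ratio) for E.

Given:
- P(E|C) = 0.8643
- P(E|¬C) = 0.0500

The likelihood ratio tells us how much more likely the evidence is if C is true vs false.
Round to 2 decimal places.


Likelihood Ratio (LR) = P(E|C) / P(E|¬C)

LR = 0.8643 / 0.0500
   = 17.29

The evidence is 17.29 times more likely if C is true than if C is false.
LR > 1, so observing E raises the odds in favor of C.


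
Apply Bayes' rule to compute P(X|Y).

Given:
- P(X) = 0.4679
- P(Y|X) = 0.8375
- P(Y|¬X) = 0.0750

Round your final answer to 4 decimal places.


Bayes' theorem: P(X|Y) = P(Y|X) × P(X) / P(Y)

Step 1: Calculate P(Y) using law of total probability
P(Y) = P(Y|X)P(X) + P(Y|¬X)P(¬X)
     = 0.8375 × 0.4679 + 0.0750 × 0.5321
     = 0.39186625 + 0.03990750
     = 0.43177375

Step 2: Apply Bayes' theorem
P(X|Y) = P(Y|X) × P(X) / P(Y)
       = 0.39186625 / 0.43177375
       = 0.9076


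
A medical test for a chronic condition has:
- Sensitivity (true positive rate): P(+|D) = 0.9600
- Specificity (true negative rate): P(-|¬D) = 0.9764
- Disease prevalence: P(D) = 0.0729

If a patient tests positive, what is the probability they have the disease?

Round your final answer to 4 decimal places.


Let D = has disease, + = positive test

Given:
- P(D) = 0.0729 (prevalence)
- P(+|D) = 0.9600 (sensitivity)
- P(-|¬D) = 0.9764 (specificity)
- P(+|¬D) = 0.0236 (false positive rate = 1 - specificity)

Step 1: Find P(+)
P(+) = P(+|D)P(D) + P(+|¬D)P(¬D)
     = 0.9600 × 0.0729 + 0.0236 × 0.9271
     = 0.06998400 + 0.02187956
     = 0.09186356

Step 2: Apply Bayes' theorem for P(D|+)
P(D|+) = P(+|D)P(D) / P(+)
       = 0.06998400 / 0.09186356
       = 0.7618


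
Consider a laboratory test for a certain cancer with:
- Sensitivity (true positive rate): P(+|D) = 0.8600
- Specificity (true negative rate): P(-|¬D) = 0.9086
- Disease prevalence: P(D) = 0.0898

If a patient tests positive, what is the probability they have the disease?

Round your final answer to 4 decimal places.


Let D = has disease, + = positive test

Given:
- P(D) = 0.0898 (prevalence)
- P(+|D) = 0.8600 (sensitivity)
- P(-|¬D) = 0.9086 (specificity)
- P(+|¬D) = 0.0914 (false positive rate = 1 - specificity)

Step 1: Find P(+)
P(+) = P(+|D)P(D) + P(+|¬D)P(¬D)
     = 0.8600 × 0.0898 + 0.0914 × 0.9102
     = 0.07722800 + 0.08319228
     = 0.16042028

Step 2: Apply Bayes' theorem for P(D|+)
P(D|+) = P(+|D)P(D) / P(+)
       = 0.07722800 / 0.16042028
       = 0.4814


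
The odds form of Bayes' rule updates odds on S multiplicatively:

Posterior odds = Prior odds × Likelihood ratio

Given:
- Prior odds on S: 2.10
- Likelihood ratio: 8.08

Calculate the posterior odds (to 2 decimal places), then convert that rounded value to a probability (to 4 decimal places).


Step 1: Calculate posterior odds
Posterior odds = Prior odds × LR
               = 2.10 × 8.08
               = 16.97

Step 2: Convert to probability
P(S|E) = Posterior odds / (1 + Posterior odds)
       = 16.97 / (1 + 16.97)
       = 16.97 / 17.97
       = 0.9444

The evidence increased P(S) from 0.6774 to 0.9444.


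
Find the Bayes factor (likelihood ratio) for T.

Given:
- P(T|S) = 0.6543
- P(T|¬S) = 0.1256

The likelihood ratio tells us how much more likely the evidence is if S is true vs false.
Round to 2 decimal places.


Likelihood Ratio (LR) = P(T|S) / P(T|¬S)

LR = 0.6543 / 0.1256
   = 5.21

The evidence is 5.21 times more likely if S is true than if S is false.
Since LR > 1, the evidence supports S over ¬S.


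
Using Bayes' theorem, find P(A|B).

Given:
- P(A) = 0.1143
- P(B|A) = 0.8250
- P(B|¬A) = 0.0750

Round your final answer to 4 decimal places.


Bayes' theorem: P(A|B) = P(B|A) × P(A) / P(B)

Step 1: Calculate P(B) using law of total probability
P(B) = P(B|A)P(A) + P(B|¬A)P(¬A)
     = 0.8250 × 0.1143 + 0.0750 × 0.8857
     = 0.09429750 + 0.06642750
     = 0.16072500

Step 2: Apply Bayes' theorem
P(A|B) = P(B|A) × P(A) / P(B)
       = 0.09429750 / 0.16072500
       = 0.5867


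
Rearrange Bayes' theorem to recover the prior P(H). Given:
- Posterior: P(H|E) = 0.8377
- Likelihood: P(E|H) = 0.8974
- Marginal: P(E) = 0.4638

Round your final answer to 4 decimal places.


From Bayes' theorem: P(H|E) = P(E|H) × P(H) / P(E)

Rearranging for P(H):
P(H) = P(H|E) × P(E) / P(E|H)
     = 0.8377 × 0.4638 / 0.8974
     = 0.38852526 / 0.8974
     = 0.4329


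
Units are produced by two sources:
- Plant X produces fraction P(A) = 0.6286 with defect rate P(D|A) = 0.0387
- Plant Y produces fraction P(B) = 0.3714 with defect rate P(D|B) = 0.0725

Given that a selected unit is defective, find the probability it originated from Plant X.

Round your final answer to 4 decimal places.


Let A = from Plant X, D = defective

Given:
- P(A) = 0.6286, P(B) = 0.3714
- P(D|A) = 0.0387, P(D|B) = 0.0725

Step 1: Find P(D)
P(D) = P(D|A)P(A) + P(D|B)P(B)
     = 0.0387 × 0.6286 + 0.0725 × 0.3714
     = 0.02432682 + 0.02692650
     = 0.05125332

Step 2: Apply Bayes' theorem
P(A|D) = P(D|A)P(A) / P(D)
       = 0.02432682 / 0.05125332
       = 0.4746


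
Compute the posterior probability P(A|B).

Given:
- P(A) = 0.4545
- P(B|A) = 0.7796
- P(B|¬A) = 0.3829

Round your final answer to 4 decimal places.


Bayes' theorem: P(A|B) = P(B|A) × P(A) / P(B)

Step 1: Calculate P(B) using law of total probability
P(B) = P(B|A)P(A) + P(B|¬A)P(¬A)
     = 0.7796 × 0.4545 + 0.3829 × 0.5455
     = 0.35432820 + 0.20887195
     = 0.56320015

Step 2: Apply Bayes' theorem
P(A|B) = P(B|A) × P(A) / P(B)
       = 0.35432820 / 0.56320015
       = 0.6291


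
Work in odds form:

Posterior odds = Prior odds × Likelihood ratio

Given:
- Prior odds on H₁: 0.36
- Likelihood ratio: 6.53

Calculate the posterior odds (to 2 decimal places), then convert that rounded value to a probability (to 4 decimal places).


Step 1: Calculate posterior odds
Posterior odds = Prior odds × LR
               = 0.36 × 6.53
               = 2.35

Step 2: Convert to probability
P(H₁|E) = Posterior odds / (1 + Posterior odds)
       = 2.35 / (1 + 2.35)
       = 2.35 / 3.35
       = 0.7015

The evidence increased P(H₁) from 0.2647 to 0.7015.
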